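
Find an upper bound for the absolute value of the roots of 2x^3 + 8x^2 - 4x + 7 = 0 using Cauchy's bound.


Cauchy's bound: all roots r satisfy |r| <= 1 + max(|a_i/a_n|) for i = 0,...,n-1
where a_n is the leading coefficient.

Coefficients: [2, 8, -4, 7]
Leading coefficient a_n = 2
Ratios |a_i/a_n|: 4, 2, 7/2
Maximum ratio: 4
Cauchy's bound: |r| <= 1 + 4 = 5

Upper bound = 5


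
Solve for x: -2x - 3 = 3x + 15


Starting with: -2x - 3 = 3x + 15
Move all x terms to left: (-2 - 3)x = 15 + 3
Simplify: -5x = 18
Divide both sides by -5: x = -18/5

x = -18/5


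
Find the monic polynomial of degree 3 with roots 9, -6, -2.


A monic polynomial with roots 9, -6, -2 is:
p(x) = (x - 9)(x + 6)(x + 2)
After multiplying by (x - 9): x - 9
After multiplying by (x + 6): x^2 - 3x - 54
After multiplying by (x + 2): x^3 - x^2 - 60x - 108

x^3 - x^2 - 60x - 108


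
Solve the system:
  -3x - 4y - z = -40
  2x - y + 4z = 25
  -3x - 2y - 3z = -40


Using Cramer's rule. Expand each determinant along the first row.
D  = (-3)*[(-1)*(-3) - 4*(-2)] - (-4)*[2*(-3) - 4*(-3)] + (-1)*[2*(-2) - (-1)*(-3)]
  = (-3)*(11) - (-4)*(6) + (-1)*(-7) = -2
Dx = (-40)*[(-1)*(-3) - 4*(-2)] - (-4)*[25*(-3) - 4*(-40)] + (-1)*[25*(-2) - (-1)*(-40)]
  = (-40)*(11) - (-4)*(85) + (-1)*(-90) = -10
Dy = (-3)*[25*(-3) - 4*(-40)] - (-40)*[2*(-3) - 4*(-3)] + (-1)*[2*(-40) - 25*(-3)]
  = (-3)*(85) - (-40)*(6) + (-1)*(-5) = -10
Dz = (-3)*[(-1)*(-40) - 25*(-2)] - (-4)*[2*(-40) - 25*(-3)] + (-40)*[2*(-2) - (-1)*(-3)]
  = (-3)*(90) - (-4)*(-5) + (-40)*(-7) = -10
x = Dx/D = -10/-2 = 5, y = Dy/D = -10/-2 = 5, z = Dz/D = -10/-2 = 5
Check eq1: (-3)(5) + (-4)(5) + (-1)(5) = -40 = -40 ✓
Check eq2: (2)(5) + (-1)(5) + (4)(5) = 25 = 25 ✓
Check eq3: (-3)(5) + (-2)(5) + (-3)(5) = -40 = -40 ✓

x = 5, y = 5, z = 5


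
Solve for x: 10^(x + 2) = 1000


Express both sides with the same base.
1000 = 10^3
Since the bases match, equate exponents: x + 2 = 3
So x = 3 - (2) = 1

x = 1


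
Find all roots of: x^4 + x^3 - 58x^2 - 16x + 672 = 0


Let p(x) = x^4 + x^3 - 58x^2 - 16x + 672. By the rational root theorem (leading coefficient 1), any rational root is an integer divisor of 672: try ±1, ±2, ... in turn.
Test x = 1: value = 600 ≠ 0.
Test x = -1: value = 630 ≠ 0.
Test x = 2: value = 432 ≠ 0.
Test x = -2: value = 480 ≠ 0.
Test x = 3: value = 210 ≠ 0.
Test x = -3: value = 252 ≠ 0.
Test x = 4: value = 0 ✓, so (x - 4) is a factor.
Synthetic division by (x - 4): bring down 1; 1(4) + 1 = 5; 5(4) - 58 = -38; (-38)(4) - 16 = -168; (-168)(4) + 672 = 0 → quotient x^3 + 5x^2 - 38x - 168, remainder 0.
Continue with the quotient x^3 + 5x^2 - 38x - 168 (candidates must divide 168; re-test x = 4 first in case it repeats).
Test x = 4: value = -176 ≠ 0.
Test x = -4: value = 0 ✓, so (x + 4) is a factor.
Synthetic division by (x + 4): bring down 1; 1(-4) + 5 = 1; 1(-4) - 38 = -42; (-42)(-4) - 168 = 0 → quotient x^2 + x - 42, remainder 0.
Solve the quadratic x^2 + x - 42 = 0: discriminant = 1^2 - 4(1)(-42) = 1 + 168 = 169.
sqrt(169) = 13, so x = (-1 ± 13)/2: x = 6 or x = -7.
Collecting all roots found:

x = -7, x = -4, x = 4, x = 6


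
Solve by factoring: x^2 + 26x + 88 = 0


We need two numbers that multiply to 88 and add to 26.
Those numbers are 22 and 4 (since 22 * 4 = 88 and 22 + 4 = 26).
So x^2 + 26x + 88 = (x + 22)(x + 4) = 0
Setting each factor to zero: x = -22 or x = -4

x = -22, x = -4


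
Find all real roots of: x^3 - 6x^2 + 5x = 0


The constant term is 0, so x = 0 is a root. Factor out x:
  x(x^2 - 6x + 5) = 0
Solve the quadratic x^2 - 6x + 5 = 0: discriminant = (-6)^2 - 4(1)(5) = 36 - 20 = 16.
sqrt(16) = 4, so x = (6 ± 4)/2: x = 5 or x = 1.

x = 0, x = 1, x = 5


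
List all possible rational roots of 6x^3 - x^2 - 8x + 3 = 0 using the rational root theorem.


Rational root theorem: possible roots are ±p/q where:
  p divides the constant term (3): p ∈ {1, 3}
  q divides the leading coefficient (6): q ∈ {1, 2, 3, 6}

All possible rational roots: -3, -3/2, -1, -1/2, -1/3, -1/6, 1/6, 1/3, 1/2, 1, 3/2, 3

-3, -3/2, -1, -1/2, -1/3, -1/6, 1/6, 1/3, 1/2, 1, 3/2, 3


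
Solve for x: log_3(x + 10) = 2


Convert to exponential form: x + 10 = 3^2 = 9
x = 9 - 10 = -1
Check: log_3(-1 + 10) = log_3(9) = log_3(9) = 2 ✓

x = -1


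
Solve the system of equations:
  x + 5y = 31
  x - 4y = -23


Using Cramer's rule:
Determinant D = (1)(-4) - (1)(5) = -4 - 5 = -9
Dx = (31)(-4) - (-23)(5) = -124 + 115 = -9
Dy = (1)(-23) - (1)(31) = -23 - 31 = -54
x = Dx/D = -9/-9 = 1
y = Dy/D = -54/-9 = 6

x = 1, y = 6


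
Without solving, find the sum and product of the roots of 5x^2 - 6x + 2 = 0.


By Vieta's formulas for ax^2 + bx + c = 0:
  Sum of roots = -b/a
  Product of roots = c/a

Here a = 5, b = -6, c = 2
Sum = -(-6)/5 = 6/5
Product = 2/5 = 2/5

Sum = 6/5, Product = 2/5


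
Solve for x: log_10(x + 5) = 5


Convert to exponential form: x + 5 = 10^5 = 100000
x = 100000 - 5 = 99995
Check: log_10(99995 + 5) = log_10(100000) = log_10(100000) = 5 ✓

x = 99995


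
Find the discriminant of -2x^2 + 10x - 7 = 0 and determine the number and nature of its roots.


For ax^2 + bx + c = 0, discriminant D = b^2 - 4ac
Here a = -2, b = 10, c = -7
D = (10)^2 - 4(-2)(-7) = 100 - 56 = 44

D = 44 > 0 but not a perfect square
The equation has 2 distinct real irrational roots.

Discriminant = 44, 2 distinct real irrational roots


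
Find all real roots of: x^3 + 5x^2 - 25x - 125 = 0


Let p(x) = x^3 + 5x^2 - 25x - 125. By the rational root theorem (leading coefficient 1), any rational root is an integer divisor of 125: try ±1, ±2, ... in turn.
Test x = 1: value = -144 ≠ 0.
Test x = -1: value = -96 ≠ 0.
Test x = 5: value = 0 ✓, so (x - 5) is a factor.
Synthetic division by (x - 5): bring down 1; 1(5) + 5 = 10; 10(5) - 25 = 25; 25(5) - 125 = 0 → quotient x^2 + 10x + 25, remainder 0.
Solve the quadratic x^2 + 10x + 25 = 0: discriminant = 10^2 - 4(1)(25) = 100 - 100 = 0.
Discriminant = 0, so a double root: x = -10/2 = -5.

x = -5 (multiplicity 2), x = 5


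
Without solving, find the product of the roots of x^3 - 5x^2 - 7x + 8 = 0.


By Vieta's formulas for x^3 + bx^2 + cx + d = 0:
  r1 + r2 + r3 = -b/a = 5
  r1*r2 + r1*r3 + r2*r3 = c/a = -7
  r1*r2*r3 = -d/a = -8


Product = -8


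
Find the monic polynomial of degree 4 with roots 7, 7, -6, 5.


A monic polynomial with roots 7, 7, -6, 5 is:
p(x) = (x - 7)(x - 7)(x + 6)(x - 5)
After multiplying by (x - 7): x - 7
After multiplying by (x - 7): x^2 - 14x + 49
After multiplying by (x + 6): x^3 - 8x^2 - 35x + 294
After multiplying by (x - 5): x^4 - 13x^3 + 5x^2 + 469x - 1470

x^4 - 13x^3 + 5x^2 + 469x - 1470


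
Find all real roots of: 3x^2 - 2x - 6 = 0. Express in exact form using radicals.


Using the quadratic formula: x = (-b ± sqrt(b^2 - 4ac)) / (2a)
Here a = 3, b = -2, c = -6
Discriminant = b^2 - 4ac = (-2)^2 - 4(3)(-6) = 4 + 72 = 76
Since discriminant = 76 > 0, there are two real roots.
x = (2 ± 2*sqrt(19)) / 6
Simplifying: x = (1 ± sqrt(19)) / 3
Numerically: x ≈ 1.7863 or x ≈ -1.1196

x = (1 + sqrt(19)) / 3 or x = (1 - sqrt(19)) / 3


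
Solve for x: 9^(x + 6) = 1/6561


Express both sides with the same base.
1/6561 = 9^(-4)
Since the bases match, equate exponents: x + 6 = -4
So x = -4 - (6) = -10

x = -10


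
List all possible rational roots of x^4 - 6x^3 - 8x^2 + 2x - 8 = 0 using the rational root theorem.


Rational root theorem: possible roots are ±p/q where:
  p divides the constant term (-8): p ∈ {1, 2, 4, 8}
  q divides the leading coefficient (1): q ∈ {1}

All possible rational roots: -8, -4, -2, -1, 1, 2, 4, 8

-8, -4, -2, -1, 1, 2, 4, 8


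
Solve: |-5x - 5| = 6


An absolute value equation |expr| = 6 gives two cases:
Case 1: -5x - 5 = 6
  -5x = 11, so x = -11/5
Case 2: -5x - 5 = -6
  -5x = -1, so x = 1/5

x = -11/5, x = 1/5


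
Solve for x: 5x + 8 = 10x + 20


Starting with: 5x + 8 = 10x + 20
Move all x terms to left: (5 - 10)x = 20 - 8
Simplify: -5x = 12
Divide both sides by -5: x = -12/5

x = -12/5


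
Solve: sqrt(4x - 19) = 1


Square both sides: 4x - 19 = 1^2 = 1
4x = 1 + 19 = 20
x = 5
Check: sqrt(4*5 - 19) = sqrt(1) = 1 ✓

x = 5


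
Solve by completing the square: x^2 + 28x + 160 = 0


Start: x^2 + 28x + 160 = 0
Move constant: x^2 + 28x = -160
Half of 28 is 14, squared is 196
Add 196 to both sides: x^2 + 28x + 196 = 36
(x + 14)^2 = 36
x + 14 = ±6
x = -14 + 6 = -8 or x = -14 - 6 = -20

x = -20, x = -8


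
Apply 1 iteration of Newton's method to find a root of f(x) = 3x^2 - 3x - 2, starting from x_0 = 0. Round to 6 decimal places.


Newton's method: x_(n+1) = x_n - f(x_n)/f'(x_n)
f(x) = 3x^2 - 3x - 2
f'(x) = 6x - 3

Iteration 1:
  f(0.000000) = -2.000000
  f'(0.000000) = -3.000000
  x_1 = 0.000000 - (-2.000000)/(-3.000000) = -0.666667

x_1 = -0.666667


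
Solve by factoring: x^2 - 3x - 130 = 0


We need two numbers that multiply to -130 and add to -3.
Those numbers are 10 and -13 (since 10 * (-13) = -130 and 10 + (-13) = -3).
So x^2 - 3x - 130 = (x + 10)(x - 13) = 0
Setting each factor to zero: x = -10 or x = 13

x = -10, x = 13


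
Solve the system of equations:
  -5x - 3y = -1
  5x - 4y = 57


Using Cramer's rule:
Determinant D = (-5)(-4) - (5)(-3) = 20 + 15 = 35
Dx = (-1)(-4) - (57)(-3) = 4 + 171 = 175
Dy = (-5)(57) - (5)(-1) = -285 + 5 = -280
x = Dx/D = 175/35 = 5
y = Dy/D = -280/35 = -8

x = 5, y = -8


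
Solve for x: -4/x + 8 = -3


Subtract 8 from both sides: -4/x = -11
Multiply both sides by x: -4 = -11 * x
Divide by -11: x = 4/11

x = 4/11


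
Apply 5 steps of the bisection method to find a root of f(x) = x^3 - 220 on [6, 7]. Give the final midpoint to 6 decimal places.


f(x) = x^3 - 220
f(6) = -4 < 0
f(7) = 123 > 0

Step 1: midpoint = (6.000000 + 7.000000)/2 = 6.500000
  f(6.500000) = 54.625000
  f(mid) > 0, so root is in [6.000000, 6.500000]

Step 2: midpoint = (6.000000 + 6.500000)/2 = 6.250000
  f(6.250000) = 24.140625
  f(mid) > 0, so root is in [6.000000, 6.250000]

Step 3: midpoint = (6.000000 + 6.250000)/2 = 6.125000
  f(6.125000) = 9.783203
  f(mid) > 0, so root is in [6.000000, 6.125000]

Step 4: midpoint = (6.000000 + 6.125000)/2 = 6.062500
  f(6.062500) = 2.820557
  f(mid) > 0, so root is in [6.000000, 6.062500]

Step 5: midpoint = (6.000000 + 6.062500)/2 = 6.031250
  f(6.031250) = -0.607391
  f(mid) < 0, so root is in [6.031250, 6.062500]

midpoint = 6.031250


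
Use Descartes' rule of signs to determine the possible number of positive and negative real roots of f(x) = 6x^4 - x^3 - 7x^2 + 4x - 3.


Descartes' rule of signs:

For positive roots, count sign changes in f(x) = 6x^4 - x^3 - 7x^2 + 4x - 3:
Signs of coefficients: +, -, -, +, -
Number of sign changes: 3
Possible positive real roots: 3, 1

For negative roots, examine f(-x) = 6x^4 + x^3 - 7x^2 - 4x - 3:
Signs of coefficients: +, +, -, -, -
Number of sign changes: 1
Possible negative real roots: 1

Positive roots: 3 or 1; Negative roots: 1


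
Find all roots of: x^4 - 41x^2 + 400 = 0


Let p(x) = x^4 - 41x^2 + 400. By the rational root theorem (leading coefficient 1), any rational root is an integer divisor of 400: try ±1, ±2, ... in turn.
Test x = 1: value = 360 ≠ 0.
Test x = -1: value = 360 ≠ 0.
Test x = 2: value = 252 ≠ 0.
Test x = -2: value = 252 ≠ 0.
Test x = 4: value = 0 ✓, so (x - 4) is a factor.
Synthetic division by (x - 4): bring down 1; 1(4) + 0 = 4; 4(4) - 41 = -25; (-25)(4) + 0 = -100; (-100)(4) + 400 = 0 → quotient x^3 + 4x^2 - 25x - 100, remainder 0.
Continue with the quotient x^3 + 4x^2 - 25x - 100 (candidates must divide 100; re-test x = 4 first in case it repeats).
Test x = 4: value = -72 ≠ 0.
Test x = -4: value = 0 ✓, so (x + 4) is a factor.
Synthetic division by (x + 4): bring down 1; 1(-4) + 4 = 0; 0(-4) - 25 = -25; (-25)(-4) - 100 = 0 → quotient x^2 - 25, remainder 0.
Solve the quadratic x^2 - 25 = 0: discriminant = 0^2 - 4(1)(-25) = 0 + 100 = 100.
sqrt(100) = 10, so x = (0 ± 10)/2: x = 5 or x = -5.
Collecting all roots found:

x = -5, x = -4, x = 4, x = 5


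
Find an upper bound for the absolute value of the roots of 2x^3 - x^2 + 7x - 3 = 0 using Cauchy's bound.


Cauchy's bound: all roots r satisfy |r| <= 1 + max(|a_i/a_n|) for i = 0,...,n-1
where a_n is the leading coefficient.

Coefficients: [2, -1, 7, -3]
Leading coefficient a_n = 2
Ratios |a_i/a_n|: 1/2, 7/2, 3/2
Maximum ratio: 7/2
Cauchy's bound: |r| <= 1 + 7/2 = 9/2

Upper bound = 9/2


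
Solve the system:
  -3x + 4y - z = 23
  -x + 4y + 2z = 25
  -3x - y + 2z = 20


Using Cramer's rule. Expand each determinant along the first row.
D  = (-3)*[4*2 - 2*(-1)] - 4*[(-1)*2 - 2*(-3)] + (-1)*[(-1)*(-1) - 4*(-3)]
  = (-3)*(10) - 4*(4) + (-1)*(13) = -59
Dx = 23*[4*2 - 2*(-1)] - 4*[25*2 - 2*20] + (-1)*[25*(-1) - 4*20]
  = 23*(10) - 4*(10) + (-1)*(-105) = 295
Dy = (-3)*[25*2 - 2*20] - 23*[(-1)*2 - 2*(-3)] + (-1)*[(-1)*20 - 25*(-3)]
  = (-3)*(10) - 23*(4) + (-1)*(55) = -177
Dz = (-3)*[4*20 - 25*(-1)] - 4*[(-1)*20 - 25*(-3)] + 23*[(-1)*(-1) - 4*(-3)]
  = (-3)*(105) - 4*(55) + 23*(13) = -236
x = Dx/D = 295/-59 = -5, y = Dy/D = -177/-59 = 3, z = Dz/D = -236/-59 = 4
Check eq1: (-3)(-5) + (4)(3) + (-1)(4) = 23 = 23 ✓
Check eq2: (-1)(-5) + (4)(3) + (2)(4) = 25 = 25 ✓
Check eq3: (-3)(-5) + (-1)(3) + (2)(4) = 20 = 20 ✓

x = -5, y = 3, z = 4


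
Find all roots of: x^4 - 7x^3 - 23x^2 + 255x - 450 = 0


Let p(x) = x^4 - 7x^3 - 23x^2 + 255x - 450. By the rational root theorem (leading coefficient 1), any rational root is an integer divisor of 450: try ±1, ±2, ... in turn.
Test x = 1: value = -224 ≠ 0.
Test x = -1: value = -720 ≠ 0.
Test x = 2: value = -72 ≠ 0.
Test x = -2: value = -980 ≠ 0.
Test x = 3: value = 0 ✓, so (x - 3) is a factor.
Synthetic division by (x - 3): bring down 1; 1(3) - 7 = -4; (-4)(3) - 23 = -35; (-35)(3) + 255 = 150; 150(3) - 450 = 0 → quotient x^3 - 4x^2 - 35x + 150, remainder 0.
Continue with the quotient x^3 - 4x^2 - 35x + 150 (candidates must divide 150; re-test x = 3 first in case it repeats).
Test x = 3: value = 36 ≠ 0.
Test x = -3: value = 192 ≠ 0.
Test x = 5: value = 0 ✓, so (x - 5) is a factor.
Synthetic division by (x - 5): bring down 1; 1(5) - 4 = 1; 1(5) - 35 = -30; (-30)(5) + 150 = 0 → quotient x^2 + x - 30, remainder 0.
Solve the quadratic x^2 + x - 30 = 0: discriminant = 1^2 - 4(1)(-30) = 1 + 120 = 121.
sqrt(121) = 11, so x = (-1 ± 11)/2: x = 5 or x = -6.
Collecting all roots found:

x = -6, x = 3, x = 5 (multiplicity 2)


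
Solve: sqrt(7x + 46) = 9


Square both sides: 7x + 46 = 9^2 = 81
7x = 81 - 46 = 35
x = 5
Check: sqrt(7*5 + 46) = sqrt(81) = 9 ✓

x = 5


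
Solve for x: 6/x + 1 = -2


Subtract 1 from both sides: 6/x = -3
Multiply both sides by x: 6 = -3 * x
Divide by -3: x = -2

x = -2


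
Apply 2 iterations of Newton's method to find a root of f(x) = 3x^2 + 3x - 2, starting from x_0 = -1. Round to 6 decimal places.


Newton's method: x_(n+1) = x_n - f(x_n)/f'(x_n)
f(x) = 3x^2 + 3x - 2
f'(x) = 6x + 3

Iteration 1:
  f(-1.000000) = -2.000000
  f'(-1.000000) = -3.000000
  x_1 = -1.000000 - (-2.000000)/(-3.000000) = -1.666667

Iteration 2:
  f(-1.666667) = 1.333333
  f'(-1.666667) = -7.000000
  x_2 = -1.666667 - (1.333333)/(-7.000000) = -1.476190

x_2 = -1.476190


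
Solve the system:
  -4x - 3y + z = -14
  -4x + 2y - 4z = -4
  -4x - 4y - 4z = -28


Using Cramer's rule. Expand each determinant along the first row.
D  = (-4)*[2*(-4) - (-4)*(-4)] - (-3)*[(-4)*(-4) - (-4)*(-4)] + 1*[(-4)*(-4) - 2*(-4)]
  = (-4)*(-24) - (-3)*(0) + 1*(24) = 120
Dx = (-14)*[2*(-4) - (-4)*(-4)] - (-3)*[(-4)*(-4) - (-4)*(-28)] + 1*[(-4)*(-4) - 2*(-28)]
  = (-14)*(-24) - (-3)*(-96) + 1*(72) = 120
Dy = (-4)*[(-4)*(-4) - (-4)*(-28)] - (-14)*[(-4)*(-4) - (-4)*(-4)] + 1*[(-4)*(-28) - (-4)*(-4)]
  = (-4)*(-96) - (-14)*(0) + 1*(96) = 480
Dz = (-4)*[2*(-28) - (-4)*(-4)] - (-3)*[(-4)*(-28) - (-4)*(-4)] + (-14)*[(-4)*(-4) - 2*(-4)]
  = (-4)*(-72) - (-3)*(96) + (-14)*(24) = 240
x = Dx/D = 120/120 = 1, y = Dy/D = 480/120 = 4, z = Dz/D = 240/120 = 2
Check eq1: (-4)(1) + (-3)(4) + (1)(2) = -14 = -14 ✓
Check eq2: (-4)(1) + (2)(4) + (-4)(2) = -4 = -4 ✓
Check eq3: (-4)(1) + (-4)(4) + (-4)(2) = -28 = -28 ✓

x = 1, y = 4, z = 2


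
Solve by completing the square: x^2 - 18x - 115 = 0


Start: x^2 - 18x - 115 = 0
Move constant: x^2 - 18x = 115
Half of -18 is -9, squared is 81
Add 81 to both sides: x^2 - 18x + 81 = 196
(x - 9)^2 = 196
x - 9 = ±14
x = 9 + 14 = 23 or x = 9 - 14 = -5

x = -5, x = 23


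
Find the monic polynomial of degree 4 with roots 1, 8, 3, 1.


A monic polynomial with roots 1, 8, 3, 1 is:
p(x) = (x - 1)(x - 8)(x - 3)(x - 1)
After multiplying by (x - 1): x - 1
After multiplying by (x - 8): x^2 - 9x + 8
After multiplying by (x - 3): x^3 - 12x^2 + 35x - 24
After multiplying by (x - 1): x^4 - 13x^3 + 47x^2 - 59x + 24

x^4 - 13x^3 + 47x^2 - 59x + 24


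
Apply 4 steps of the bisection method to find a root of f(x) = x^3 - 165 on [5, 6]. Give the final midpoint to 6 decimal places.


f(x) = x^3 - 165
f(5) = -40 < 0
f(6) = 51 > 0

Step 1: midpoint = (5.000000 + 6.000000)/2 = 5.500000
  f(5.500000) = 1.375000
  f(mid) > 0, so root is in [5.000000, 5.500000]

Step 2: midpoint = (5.000000 + 5.500000)/2 = 5.250000
  f(5.250000) = -20.296875
  f(mid) < 0, so root is in [5.250000, 5.500000]

Step 3: midpoint = (5.250000 + 5.500000)/2 = 5.375000
  f(5.375000) = -9.712891
  f(mid) < 0, so root is in [5.375000, 5.500000]

Step 4: midpoint = (5.375000 + 5.500000)/2 = 5.437500
  f(5.437500) = -4.232666
  f(mid) < 0, so root is in [5.437500, 5.500000]

midpoint = 5.437500


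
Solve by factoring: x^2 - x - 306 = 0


We need two numbers that multiply to -306 and add to -1.
Those numbers are -18 and 17 (since (-18) * 17 = -306 and (-18) + 17 = -1).
So x^2 - x - 306 = (x - 18)(x + 17) = 0
Setting each factor to zero: x = 18 or x = -17

x = -17, x = 18


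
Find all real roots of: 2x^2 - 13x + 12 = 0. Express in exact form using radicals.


Using the quadratic formula: x = (-b ± sqrt(b^2 - 4ac)) / (2a)
Here a = 2, b = -13, c = 12
Discriminant = b^2 - 4ac = (-13)^2 - 4(2)(12) = 169 - 96 = 73
Since discriminant = 73 > 0, there are two real roots.
x = (13 ± sqrt(73)) / 4
Numerically: x ≈ 5.3860 or x ≈ 1.1140

x = (13 + sqrt(73)) / 4 or x = (13 - sqrt(73)) / 4


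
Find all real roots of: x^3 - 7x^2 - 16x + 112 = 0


Let p(x) = x^3 - 7x^2 - 16x + 112. By the rational root theorem (leading coefficient 1), any rational root is an integer divisor of 112: try ±1, ±2, ... in turn.
Test x = 1: value = 90 ≠ 0.
Test x = -1: value = 120 ≠ 0.
Test x = 2: value = 60 ≠ 0.
Test x = -2: value = 108 ≠ 0.
Test x = 4: value = 0 ✓, so (x - 4) is a factor.
Synthetic division by (x - 4): bring down 1; 1(4) - 7 = -3; (-3)(4) - 16 = -28; (-28)(4) + 112 = 0 → quotient x^2 - 3x - 28, remainder 0.
Solve the quadratic x^2 - 3x - 28 = 0: discriminant = (-3)^2 - 4(1)(-28) = 9 + 112 = 121.
sqrt(121) = 11, so x = (3 ± 11)/2: x = 7 or x = -4.

x = -4, x = 4, x = 7


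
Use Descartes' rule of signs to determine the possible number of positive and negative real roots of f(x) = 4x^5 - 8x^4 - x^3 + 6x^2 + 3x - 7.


Descartes' rule of signs:

For positive roots, count sign changes in f(x) = 4x^5 - 8x^4 - x^3 + 6x^2 + 3x - 7:
Signs of coefficients: +, -, -, +, +, -
Number of sign changes: 3
Possible positive real roots: 3, 1

For negative roots, examine f(-x) = -4x^5 - 8x^4 + x^3 + 6x^2 - 3x - 7:
Signs of coefficients: -, -, +, +, -, -
Number of sign changes: 2
Possible negative real roots: 2, 0

Positive roots: 3 or 1; Negative roots: 2 or 0


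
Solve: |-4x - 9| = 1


An absolute value equation |expr| = 1 gives two cases:
Case 1: -4x - 9 = 1
  -4x = 10, so x = -5/2
Case 2: -4x - 9 = -1
  -4x = 8, so x = -2

x = -5/2, x = -2


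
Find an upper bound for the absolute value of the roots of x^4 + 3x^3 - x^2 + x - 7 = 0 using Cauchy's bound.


Cauchy's bound: all roots r satisfy |r| <= 1 + max(|a_i/a_n|) for i = 0,...,n-1
where a_n is the leading coefficient.

Coefficients: [1, 3, -1, 1, -7]
Leading coefficient a_n = 1
Ratios |a_i/a_n|: 3, 1, 1, 7
Maximum ratio: 7
Cauchy's bound: |r| <= 1 + 7 = 8

Upper bound = 8


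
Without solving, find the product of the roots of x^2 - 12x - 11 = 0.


By Vieta's formulas for ax^2 + bx + c = 0:
  Sum of roots = -b/a
  Product of roots = c/a

Here a = 1, b = -12, c = -11
Sum = -(-12)/1 = 12
Product = -11/1 = -11

Product = -11


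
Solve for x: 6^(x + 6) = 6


Express both sides with the same base.
6 = 6^1
Since the bases match, equate exponents: x + 6 = 1
So x = 1 - (6) = -5

x = -5


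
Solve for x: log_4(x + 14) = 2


Convert to exponential form: x + 14 = 4^2 = 16
x = 16 - 14 = 2
Check: log_4(2 + 14) = log_4(16) = log_4(16) = 2 ✓

x = 2


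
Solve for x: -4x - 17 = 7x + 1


Starting with: -4x - 17 = 7x + 1
Move all x terms to left: (-4 - 7)x = 1 + 17
Simplify: -11x = 18
Divide both sides by -11: x = -18/11

x = -18/11


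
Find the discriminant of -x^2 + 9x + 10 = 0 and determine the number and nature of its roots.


For ax^2 + bx + c = 0, discriminant D = b^2 - 4ac
Here a = -1, b = 9, c = 10
D = (9)^2 - 4(-1)(10) = 81 + 40 = 121

D = 121 > 0 and is a perfect square (sqrt = 11)
The equation has 2 distinct real rational roots.

Discriminant = 121, 2 distinct real rational roots


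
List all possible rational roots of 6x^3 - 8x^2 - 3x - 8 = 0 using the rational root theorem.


Rational root theorem: possible roots are ±p/q where:
  p divides the constant term (-8): p ∈ {1, 2, 4, 8}
  q divides the leading coefficient (6): q ∈ {1, 2, 3, 6}

All possible rational roots: -8, -4, -8/3, -2, -4/3, -1, -2/3, -1/2, -1/3, -1/6, 1/6, 1/3, 1/2, 2/3, 1, 4/3, 2, 8/3, 4, 8

-8, -4, -8/3, -2, -4/3, -1, -2/3, -1/2, -1/3, -1/6, 1/6, 1/3, 1/2, 2/3, 1, 4/3, 2, 8/3, 4, 8


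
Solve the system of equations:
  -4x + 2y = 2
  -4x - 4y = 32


Using Cramer's rule:
Determinant D = (-4)(-4) - (-4)(2) = 16 + 8 = 24
Dx = (2)(-4) - (32)(2) = -8 - 64 = -72
Dy = (-4)(32) - (-4)(2) = -128 + 8 = -120
x = Dx/D = -72/24 = -3
y = Dy/D = -120/24 = -5

x = -3, y = -5


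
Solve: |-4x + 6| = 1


An absolute value equation |expr| = 1 gives two cases:
Case 1: -4x + 6 = 1
  -4x = -5, so x = 5/4
Case 2: -4x + 6 = -1
  -4x = -7, so x = 7/4

x = 5/4, x = 7/4


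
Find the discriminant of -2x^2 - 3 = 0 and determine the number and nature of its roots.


For ax^2 + bx + c = 0, discriminant D = b^2 - 4ac
Here a = -2, b = 0, c = -3
D = (0)^2 - 4(-2)(-3) = 0 - 24 = -24

D = -24 < 0
The equation has no real roots (2 complex conjugate roots).

Discriminant = -24, no real roots (2 complex conjugate roots)


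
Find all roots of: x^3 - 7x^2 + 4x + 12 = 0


Let p(x) = x^3 - 7x^2 + 4x + 12. By the rational root theorem (leading coefficient 1), any rational root is an integer divisor of 12: try ±1, ±2, ... in turn.
Test x = 1: value = 10 ≠ 0.
Test x = -1: value = 0 ✓, so (x + 1) is a factor.
Synthetic division by (x + 1): bring down 1; 1(-1) - 7 = -8; (-8)(-1) + 4 = 12; 12(-1) + 12 = 0 → quotient x^2 - 8x + 12, remainder 0.
Solve the quadratic x^2 - 8x + 12 = 0: discriminant = (-8)^2 - 4(1)(12) = 64 - 48 = 16.
sqrt(16) = 4, so x = (8 ± 4)/2: x = 6 or x = 2.
Collecting all roots found:

x = -1, x = 2, x = 6


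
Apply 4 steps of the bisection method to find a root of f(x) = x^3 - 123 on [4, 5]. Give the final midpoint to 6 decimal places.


f(x) = x^3 - 123
f(4) = -59 < 0
f(5) = 2 > 0

Step 1: midpoint = (4.000000 + 5.000000)/2 = 4.500000
  f(4.500000) = -31.875000
  f(mid) < 0, so root is in [4.500000, 5.000000]

Step 2: midpoint = (4.500000 + 5.000000)/2 = 4.750000
  f(4.750000) = -15.828125
  f(mid) < 0, so root is in [4.750000, 5.000000]

Step 3: midpoint = (4.750000 + 5.000000)/2 = 4.875000
  f(4.875000) = -7.142578
  f(mid) < 0, so root is in [4.875000, 5.000000]

Step 4: midpoint = (4.875000 + 5.000000)/2 = 4.937500
  f(4.937500) = -2.629150
  f(mid) < 0, so root is in [4.937500, 5.000000]

midpoint = 4.937500


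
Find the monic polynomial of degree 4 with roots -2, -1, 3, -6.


A monic polynomial with roots -2, -1, 3, -6 is:
p(x) = (x + 2)(x + 1)(x - 3)(x + 6)
After multiplying by (x + 2): x + 2
After multiplying by (x + 1): x^2 + 3x + 2
After multiplying by (x - 3): x^3 - 7x - 6
After multiplying by (x + 6): x^4 + 6x^3 - 7x^2 - 48x - 36

x^4 + 6x^3 - 7x^2 - 48x - 36


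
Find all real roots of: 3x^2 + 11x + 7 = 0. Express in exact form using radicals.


Using the quadratic formula: x = (-b ± sqrt(b^2 - 4ac)) / (2a)
Here a = 3, b = 11, c = 7
Discriminant = b^2 - 4ac = 11^2 - 4(3)(7) = 121 - 84 = 37
Since discriminant = 37 > 0, there are two real roots.
x = (-11 ± sqrt(37)) / 6
Numerically: x ≈ -0.8195 or x ≈ -2.8471

x = (-11 + sqrt(37)) / 6 or x = (-11 - sqrt(37)) / 6


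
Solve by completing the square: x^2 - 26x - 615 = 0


Start: x^2 - 26x - 615 = 0
Move constant: x^2 - 26x = 615
Half of -26 is -13, squared is 169
Add 169 to both sides: x^2 - 26x + 169 = 784
(x - 13)^2 = 784
x - 13 = ±28
x = 13 + 28 = 41 or x = 13 - 28 = -15

x = -15, x = 41


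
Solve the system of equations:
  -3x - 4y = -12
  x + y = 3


Using Cramer's rule:
Determinant D = (-3)(1) - (1)(-4) = -3 + 4 = 1
Dx = (-12)(1) - (3)(-4) = -12 + 12 = 0
Dy = (-3)(3) - (1)(-12) = -9 + 12 = 3
x = Dx/D = 0/1 = 0
y = Dy/D = 3/1 = 3

x = 0, y = 3


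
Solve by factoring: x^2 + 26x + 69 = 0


We need two numbers that multiply to 69 and add to 26.
Those numbers are 3 and 23 (since 3 * 23 = 69 and 3 + 23 = 26).
So x^2 + 26x + 69 = (x + 3)(x + 23) = 0
Setting each factor to zero: x = -3 or x = -23

x = -23, x = -3


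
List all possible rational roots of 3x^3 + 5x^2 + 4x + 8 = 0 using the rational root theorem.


Rational root theorem: possible roots are ±p/q where:
  p divides the constant term (8): p ∈ {1, 2, 4, 8}
  q divides the leading coefficient (3): q ∈ {1, 3}

All possible rational roots: -8, -4, -8/3, -2, -4/3, -1, -2/3, -1/3, 1/3, 2/3, 1, 4/3, 2, 8/3, 4, 8

-8, -4, -8/3, -2, -4/3, -1, -2/3, -1/3, 1/3, 2/3, 1, 4/3, 2, 8/3, 4, 8


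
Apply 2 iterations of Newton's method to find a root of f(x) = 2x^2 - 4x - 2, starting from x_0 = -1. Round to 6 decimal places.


Newton's method: x_(n+1) = x_n - f(x_n)/f'(x_n)
f(x) = 2x^2 - 4x - 2
f'(x) = 4x - 4

Iteration 1:
  f(-1.000000) = 4.000000
  f'(-1.000000) = -8.000000
  x_1 = -1.000000 - (4.000000)/(-8.000000) = -0.500000

Iteration 2:
  f(-0.500000) = 0.500000
  f'(-0.500000) = -6.000000
  x_2 = -0.500000 - (0.500000)/(-6.000000) = -0.416667

x_2 = -0.416667


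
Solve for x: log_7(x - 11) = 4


Convert to exponential form: x - 11 = 7^4 = 2401
x = 2401 + 11 = 2412
Check: log_7(2412 - 11) = log_7(2401) = log_7(2401) = 4 ✓

x = 2412


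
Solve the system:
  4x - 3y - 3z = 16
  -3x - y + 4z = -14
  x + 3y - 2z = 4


Using Cramer's rule. Expand each determinant along the first row.
D  = 4*[(-1)*(-2) - 4*3] - (-3)*[(-3)*(-2) - 4*1] + (-3)*[(-3)*3 - (-1)*1]
  = 4*(-10) - (-3)*(2) + (-3)*(-8) = -10
Dx = 16*[(-1)*(-2) - 4*3] - (-3)*[(-14)*(-2) - 4*4] + (-3)*[(-14)*3 - (-1)*4]
  = 16*(-10) - (-3)*(12) + (-3)*(-38) = -10
Dy = 4*[(-14)*(-2) - 4*4] - 16*[(-3)*(-2) - 4*1] + (-3)*[(-3)*4 - (-14)*1]
  = 4*(12) - 16*(2) + (-3)*(2) = 10
Dz = 4*[(-1)*4 - (-14)*3] - (-3)*[(-3)*4 - (-14)*1] + 16*[(-3)*3 - (-1)*1]
  = 4*(38) - (-3)*(2) + 16*(-8) = 30
x = Dx/D = -10/-10 = 1, y = Dy/D = 10/-10 = -1, z = Dz/D = 30/-10 = -3
Check eq1: (4)(1) + (-3)(-1) + (-3)(-3) = 16 = 16 ✓
Check eq2: (-3)(1) + (-1)(-1) + (4)(-3) = -14 = -14 ✓
Check eq3: (1)(1) + (3)(-1) + (-2)(-3) = 4 = 4 ✓

x = 1, y = -1, z = -3


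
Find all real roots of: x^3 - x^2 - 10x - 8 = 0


Let p(x) = x^3 - x^2 - 10x - 8. By the rational root theorem (leading coefficient 1), any rational root is an integer divisor of 8: try ±1, ±2, ... in turn.
Test x = 1: value = -18 ≠ 0.
Test x = -1: value = 0 ✓, so (x + 1) is a factor.
Synthetic division by (x + 1): bring down 1; 1(-1) - 1 = -2; (-2)(-1) - 10 = -8; (-8)(-1) - 8 = 0 → quotient x^2 - 2x - 8, remainder 0.
Solve the quadratic x^2 - 2x - 8 = 0: discriminant = (-2)^2 - 4(1)(-8) = 4 + 32 = 36.
sqrt(36) = 6, so x = (2 ± 6)/2: x = 4 or x = -2.

x = -2, x = -1, x = 4


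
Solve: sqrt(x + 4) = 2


Square both sides: x + 4 = 2^2 = 4
x = 4 - 4 = 0
x = 0
Check: sqrt(1*0 + 4) = sqrt(4) = 2 ✓

x = 0


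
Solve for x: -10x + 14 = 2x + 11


Starting with: -10x + 14 = 2x + 11
Move all x terms to left: (-10 - 2)x = 11 - 14
Simplify: -12x = -3
Divide both sides by -12: x = 1/4

x = 1/4


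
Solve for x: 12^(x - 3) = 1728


Express both sides with the same base.
1728 = 12^3
Since the bases match, equate exponents: x - 3 = 3
So x = 3 - (-3) = 6

x = 6


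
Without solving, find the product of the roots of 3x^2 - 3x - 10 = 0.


By Vieta's formulas for ax^2 + bx + c = 0:
  Sum of roots = -b/a
  Product of roots = c/a

Here a = 3, b = -3, c = -10
Sum = -(-3)/3 = 1
Product = -10/3 = -10/3

Product = -10/3


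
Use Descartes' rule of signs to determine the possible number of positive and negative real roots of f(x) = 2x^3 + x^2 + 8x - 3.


Descartes' rule of signs:

For positive roots, count sign changes in f(x) = 2x^3 + x^2 + 8x - 3:
Signs of coefficients: +, +, +, -
Number of sign changes: 1
Possible positive real roots: 1

For negative roots, examine f(-x) = -2x^3 + x^2 - 8x - 3:
Signs of coefficients: -, +, -, -
Number of sign changes: 2
Possible negative real roots: 2, 0

Positive roots: 1; Negative roots: 2 or 0


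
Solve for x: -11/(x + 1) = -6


Multiply both sides by (x + 1): -11 = -6(x + 1)
Distribute: -11 = -6x - 6
-6x = -11 + 6 = -5
x = 5/6

x = 5/6


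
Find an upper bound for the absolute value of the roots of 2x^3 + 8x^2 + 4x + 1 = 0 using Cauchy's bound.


Cauchy's bound: all roots r satisfy |r| <= 1 + max(|a_i/a_n|) for i = 0,...,n-1
where a_n is the leading coefficient.

Coefficients: [2, 8, 4, 1]
Leading coefficient a_n = 2
Ratios |a_i/a_n|: 4, 2, 1/2
Maximum ratio: 4
Cauchy's bound: |r| <= 1 + 4 = 5

Upper bound = 5


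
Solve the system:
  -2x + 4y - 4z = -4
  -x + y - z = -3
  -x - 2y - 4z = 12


Using Cramer's rule. Expand each determinant along the first row.
D  = (-2)*[1*(-4) - (-1)*(-2)] - 4*[(-1)*(-4) - (-1)*(-1)] + (-4)*[(-1)*(-2) - 1*(-1)]
  = (-2)*(-6) - 4*(3) + (-4)*(3) = -12
Dx = (-4)*[1*(-4) - (-1)*(-2)] - 4*[(-3)*(-4) - (-1)*12] + (-4)*[(-3)*(-2) - 1*12]
  = (-4)*(-6) - 4*(24) + (-4)*(-6) = -48
Dy = (-2)*[(-3)*(-4) - (-1)*12] - (-4)*[(-1)*(-4) - (-1)*(-1)] + (-4)*[(-1)*12 - (-3)*(-1)]
  = (-2)*(24) - (-4)*(3) + (-4)*(-15) = 24
Dz = (-2)*[1*12 - (-3)*(-2)] - 4*[(-1)*12 - (-3)*(-1)] + (-4)*[(-1)*(-2) - 1*(-1)]
  = (-2)*(6) - 4*(-15) + (-4)*(3) = 36
x = Dx/D = -48/-12 = 4, y = Dy/D = 24/-12 = -2, z = Dz/D = 36/-12 = -3
Check eq1: (-2)(4) + (4)(-2) + (-4)(-3) = -4 = -4 ✓
Check eq2: (-1)(4) + (1)(-2) + (-1)(-3) = -3 = -3 ✓
Check eq3: (-1)(4) + (-2)(-2) + (-4)(-3) = 12 = 12 ✓

x = 4, y = -2, z = -3


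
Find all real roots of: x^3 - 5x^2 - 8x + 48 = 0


Let p(x) = x^3 - 5x^2 - 8x + 48. By the rational root theorem (leading coefficient 1), any rational root is an integer divisor of 48: try ±1, ±2, ... in turn.
Test x = 1: value = 36 ≠ 0.
Test x = -1: value = 50 ≠ 0.
Test x = 2: value = 20 ≠ 0.
Test x = -2: value = 36 ≠ 0.
Test x = 3: value = 6 ≠ 0.
Test x = -3: value = 0 ✓, so (x + 3) is a factor.
Synthetic division by (x + 3): bring down 1; 1(-3) - 5 = -8; (-8)(-3) - 8 = 16; 16(-3) + 48 = 0 → quotient x^2 - 8x + 16, remainder 0.
Solve the quadratic x^2 - 8x + 16 = 0: discriminant = (-8)^2 - 4(1)(16) = 64 - 64 = 0.
Discriminant = 0, so a double root: x = 8/2 = 4.

x = -3, x = 4 (multiplicity 2)


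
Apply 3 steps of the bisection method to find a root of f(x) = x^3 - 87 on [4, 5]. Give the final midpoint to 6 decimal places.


f(x) = x^3 - 87
f(4) = -23 < 0
f(5) = 38 > 0

Step 1: midpoint = (4.000000 + 5.000000)/2 = 4.500000
  f(4.500000) = 4.125000
  f(mid) > 0, so root is in [4.000000, 4.500000]

Step 2: midpoint = (4.000000 + 4.500000)/2 = 4.250000
  f(4.250000) = -10.234375
  f(mid) < 0, so root is in [4.250000, 4.500000]

Step 3: midpoint = (4.250000 + 4.500000)/2 = 4.375000
  f(4.375000) = -3.259766
  f(mid) < 0, so root is in [4.375000, 4.500000]

midpoint = 4.375000


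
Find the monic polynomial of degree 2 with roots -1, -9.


A monic polynomial with roots -1, -9 is:
p(x) = (x + 1)(x + 9)
After multiplying by (x + 1): x + 1
After multiplying by (x + 9): x^2 + 10x + 9

x^2 + 10x + 9


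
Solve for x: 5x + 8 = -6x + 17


Starting with: 5x + 8 = -6x + 17
Move all x terms to left: (5 + 6)x = 17 - 8
Simplify: 11x = 9
Divide both sides by 11: x = 9/11

x = 9/11


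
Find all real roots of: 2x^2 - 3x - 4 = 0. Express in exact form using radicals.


Using the quadratic formula: x = (-b ± sqrt(b^2 - 4ac)) / (2a)
Here a = 2, b = -3, c = -4
Discriminant = b^2 - 4ac = (-3)^2 - 4(2)(-4) = 9 + 32 = 41
Since discriminant = 41 > 0, there are two real roots.
x = (3 ± sqrt(41)) / 4
Numerically: x ≈ 2.3508 or x ≈ -0.8508

x = (3 + sqrt(41)) / 4 or x = (3 - sqrt(41)) / 4


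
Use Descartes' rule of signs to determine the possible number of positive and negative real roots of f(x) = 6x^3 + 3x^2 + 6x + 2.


Descartes' rule of signs:

For positive roots, count sign changes in f(x) = 6x^3 + 3x^2 + 6x + 2:
Signs of coefficients: +, +, +, +
Number of sign changes: 0
Possible positive real roots: 0

For negative roots, examine f(-x) = -6x^3 + 3x^2 - 6x + 2:
Signs of coefficients: -, +, -, +
Number of sign changes: 3
Possible negative real roots: 3, 1

Positive roots: 0; Negative roots: 3 or 1


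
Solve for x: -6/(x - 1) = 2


Multiply both sides by (x - 1): -6 = 2(x - 1)
Distribute: -6 = 2x - 2
2x = -6 + 2 = -4
x = -2

x = -2


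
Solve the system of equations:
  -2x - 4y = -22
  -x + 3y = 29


Using Cramer's rule:
Determinant D = (-2)(3) - (-1)(-4) = -6 - 4 = -10
Dx = (-22)(3) - (29)(-4) = -66 + 116 = 50
Dy = (-2)(29) - (-1)(-22) = -58 - 22 = -80
x = Dx/D = 50/-10 = -5
y = Dy/D = -80/-10 = 8

x = -5, y = 8


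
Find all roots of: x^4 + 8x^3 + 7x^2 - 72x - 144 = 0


Let p(x) = x^4 + 8x^3 + 7x^2 - 72x - 144. By the rational root theorem (leading coefficient 1), any rational root is an integer divisor of 144: try ±1, ±2, ... in turn.
Test x = 1: value = -200 ≠ 0.
Test x = -1: value = -72 ≠ 0.
Test x = 2: value = -180 ≠ 0.
Test x = -2: value = -20 ≠ 0.
Test x = 3: value = 0 ✓, so (x - 3) is a factor.
Synthetic division by (x - 3): bring down 1; 1(3) + 8 = 11; 11(3) + 7 = 40; 40(3) - 72 = 48; 48(3) - 144 = 0 → quotient x^3 + 11x^2 + 40x + 48, remainder 0.
Continue with the quotient x^3 + 11x^2 + 40x + 48 (candidates must divide 48; re-test x = 3 first in case it repeats).
Test x = 3: value = 294 ≠ 0.
Test x = -3: value = 0 ✓, so (x + 3) is a factor.
Synthetic division by (x + 3): bring down 1; 1(-3) + 11 = 8; 8(-3) + 40 = 16; 16(-3) + 48 = 0 → quotient x^2 + 8x + 16, remainder 0.
Solve the quadratic x^2 + 8x + 16 = 0: discriminant = 8^2 - 4(1)(16) = 64 - 64 = 0.
Discriminant = 0, so a double root: x = -8/2 = -4.
Collecting all roots found:

x = -4 (multiplicity 2), x = -3, x = 3


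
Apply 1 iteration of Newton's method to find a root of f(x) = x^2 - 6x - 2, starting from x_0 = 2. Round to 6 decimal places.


Newton's method: x_(n+1) = x_n - f(x_n)/f'(x_n)
f(x) = x^2 - 6x - 2
f'(x) = 2x - 6

Iteration 1:
  f(2.000000) = -10.000000
  f'(2.000000) = -2.000000
  x_1 = 2.000000 - (-10.000000)/(-2.000000) = -3.000000

x_1 = -3.000000


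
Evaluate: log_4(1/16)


We need the exponent such that 4^? = 1/16
4^(-2) = 1/4^2 = 1/16
Therefore log_4(1/16) = -2

-2


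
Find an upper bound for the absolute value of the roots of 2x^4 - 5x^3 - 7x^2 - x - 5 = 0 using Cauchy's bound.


Cauchy's bound: all roots r satisfy |r| <= 1 + max(|a_i/a_n|) for i = 0,...,n-1
where a_n is the leading coefficient.

Coefficients: [2, -5, -7, -1, -5]
Leading coefficient a_n = 2
Ratios |a_i/a_n|: 5/2, 7/2, 1/2, 5/2
Maximum ratio: 7/2
Cauchy's bound: |r| <= 1 + 7/2 = 9/2

Upper bound = 9/2


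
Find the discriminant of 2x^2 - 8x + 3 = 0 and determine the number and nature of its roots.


For ax^2 + bx + c = 0, discriminant D = b^2 - 4ac
Here a = 2, b = -8, c = 3
D = (-8)^2 - 4(2)(3) = 64 - 24 = 40

D = 40 > 0 but not a perfect square
The equation has 2 distinct real irrational roots.

Discriminant = 40, 2 distinct real irrational roots


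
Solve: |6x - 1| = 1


An absolute value equation |expr| = 1 gives two cases:
Case 1: 6x - 1 = 1
  6x = 2, so x = 1/3
Case 2: 6x - 1 = -1
  6x = 0, so x = 0

x = 0, x = 1/3


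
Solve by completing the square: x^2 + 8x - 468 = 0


Start: x^2 + 8x - 468 = 0
Move constant: x^2 + 8x = 468
Half of 8 is 4, squared is 16
Add 16 to both sides: x^2 + 8x + 16 = 484
(x + 4)^2 = 484
x + 4 = ±22
x = -4 + 22 = 18 or x = -4 - 22 = -26

x = -26, x = 18


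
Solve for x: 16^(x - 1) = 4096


Express both sides with the same base.
4096 = 16^3
Since the bases match, equate exponents: x - 1 = 3
So x = 3 - (-1) = 4

x = 4


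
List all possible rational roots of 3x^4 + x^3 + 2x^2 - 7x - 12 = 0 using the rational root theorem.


Rational root theorem: possible roots are ±p/q where:
  p divides the constant term (-12): p ∈ {1, 2, 3, 4, 6, 12}
  q divides the leading coefficient (3): q ∈ {1, 3}

All possible rational roots: -12, -6, -4, -3, -2, -4/3, -1, -2/3, -1/3, 1/3, 2/3, 1, 4/3, 2, 3, 4, 6, 12

-12, -6, -4, -3, -2, -4/3, -1, -2/3, -1/3, 1/3, 2/3, 1, 4/3, 2, 3, 4, 6, 12


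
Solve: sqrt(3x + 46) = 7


Square both sides: 3x + 46 = 7^2 = 49
3x = 49 - 46 = 3
x = 1
Check: sqrt(3*1 + 46) = sqrt(49) = 7 ✓

x = 1


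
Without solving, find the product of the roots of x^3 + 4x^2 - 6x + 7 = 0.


By Vieta's formulas for x^3 + bx^2 + cx + d = 0:
  r1 + r2 + r3 = -b/a = -4
  r1*r2 + r1*r3 + r2*r3 = c/a = -6
  r1*r2*r3 = -d/a = -7


Product = -7


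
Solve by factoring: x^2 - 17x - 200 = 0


We need two numbers that multiply to -200 and add to -17.
Those numbers are -25 and 8 (since (-25) * 8 = -200 and (-25) + 8 = -17).
So x^2 - 17x - 200 = (x - 25)(x + 8) = 0
Setting each factor to zero: x = 25 or x = -8

x = -8, x = 25


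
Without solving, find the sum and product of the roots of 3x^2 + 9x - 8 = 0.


By Vieta's formulas for ax^2 + bx + c = 0:
  Sum of roots = -b/a
  Product of roots = c/a

Here a = 3, b = 9, c = -8
Sum = -(9)/3 = -3
Product = -8/3 = -8/3

Sum = -3, Product = -8/3


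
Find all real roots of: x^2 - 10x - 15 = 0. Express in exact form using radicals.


Using the quadratic formula: x = (-b ± sqrt(b^2 - 4ac)) / (2a)
Here a = 1, b = -10, c = -15
Discriminant = b^2 - 4ac = (-10)^2 - 4(1)(-15) = 100 + 60 = 160
Since discriminant = 160 > 0, there are two real roots.
x = (10 ± 4*sqrt(10)) / 2
Simplifying: x = 5 ± 2*sqrt(10)
Numerically: x ≈ 11.3246 or x ≈ -1.3246

x = 5 + 2*sqrt(10) or x = 5 - 2*sqrt(10)


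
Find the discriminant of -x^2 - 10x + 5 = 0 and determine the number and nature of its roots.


For ax^2 + bx + c = 0, discriminant D = b^2 - 4ac
Here a = -1, b = -10, c = 5
D = (-10)^2 - 4(-1)(5) = 100 + 20 = 120

D = 120 > 0 but not a perfect square
The equation has 2 distinct real irrational roots.

Discriminant = 120, 2 distinct real irrational roots


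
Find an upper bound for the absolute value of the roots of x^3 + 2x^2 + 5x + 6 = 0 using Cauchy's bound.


Cauchy's bound: all roots r satisfy |r| <= 1 + max(|a_i/a_n|) for i = 0,...,n-1
where a_n is the leading coefficient.

Coefficients: [1, 2, 5, 6]
Leading coefficient a_n = 1
Ratios |a_i/a_n|: 2, 5, 6
Maximum ratio: 6
Cauchy's bound: |r| <= 1 + 6 = 7

Upper bound = 7


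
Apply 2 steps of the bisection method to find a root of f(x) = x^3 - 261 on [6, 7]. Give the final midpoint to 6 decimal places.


f(x) = x^3 - 261
f(6) = -45 < 0
f(7) = 82 > 0

Step 1: midpoint = (6.000000 + 7.000000)/2 = 6.500000
  f(6.500000) = 13.625000
  f(mid) > 0, so root is in [6.000000, 6.500000]

Step 2: midpoint = (6.000000 + 6.500000)/2 = 6.250000
  f(6.250000) = -16.859375
  f(mid) < 0, so root is in [6.250000, 6.500000]

midpoint = 6.250000
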